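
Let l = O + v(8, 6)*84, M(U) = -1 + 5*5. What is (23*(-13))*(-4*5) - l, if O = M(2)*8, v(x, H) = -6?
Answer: 6292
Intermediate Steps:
M(U) = 24 (M(U) = -1 + 25 = 24)
O = 192 (O = 24*8 = 192)
l = -312 (l = 192 - 6*84 = 192 - 504 = -312)
(23*(-13))*(-4*5) - l = (23*(-13))*(-4*5) - 1*(-312) = -299*(-20) + 312 = 5980 + 312 = 6292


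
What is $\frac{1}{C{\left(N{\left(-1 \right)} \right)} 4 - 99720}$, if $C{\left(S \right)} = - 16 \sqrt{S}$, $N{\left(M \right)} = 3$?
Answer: $- \frac{4155}{414336088} + \frac{\sqrt{3}}{155376033} \approx -1.0017 \cdot 10^{-5}$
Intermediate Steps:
$\frac{1}{C{\left(N{\left(-1 \right)} \right)} 4 - 99720} = \frac{1}{- 16 \sqrt{3} \cdot 4 - 99720} = \frac{1}{- 64 \sqrt{3} - 99720} = \frac{1}{-99720 - 64 \sqrt{3}}$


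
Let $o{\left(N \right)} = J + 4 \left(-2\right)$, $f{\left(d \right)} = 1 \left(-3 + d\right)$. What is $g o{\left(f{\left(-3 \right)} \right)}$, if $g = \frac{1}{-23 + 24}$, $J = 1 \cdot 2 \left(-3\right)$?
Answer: $-14$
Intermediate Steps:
$f{\left(d \right)} = -3 + d$
$J = -6$ ($J = 2 \left(-3\right) = -6$)
$g = 1$ ($g = 1^{-1} = 1$)
$o{\left(N \right)} = -14$ ($o{\left(N \right)} = -6 + 4 \left(-2\right) = -6 - 8 = -14$)
$g o{\left(f{\left(-3 \right)} \right)} = 1 \left(-14\right) = -14$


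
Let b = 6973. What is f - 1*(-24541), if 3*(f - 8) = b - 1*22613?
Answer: 58007/3 ≈ 19336.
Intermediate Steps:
f = -15616/3 (f = 8 + (6973 - 1*22613)/3 = 8 + (6973 - 22613)/3 = 8 + (⅓)*(-15640) = 8 - 15640/3 = -15616/3 ≈ -5205.3)
f - 1*(-24541) = -15616/3 - 1*(-24541) = -15616/3 + 24541 = 58007/3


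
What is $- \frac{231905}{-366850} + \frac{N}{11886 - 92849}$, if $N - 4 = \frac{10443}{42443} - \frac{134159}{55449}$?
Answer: $\frac{8837124888115929761}{13979926979727076170} \approx 0.63213$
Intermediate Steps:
$N = \frac{4298631098}{2353421907}$ ($N = 4 + \left(\frac{10443}{42443} - \frac{134159}{55449}\right) = 4 - \frac{5115056530}{2353421907} = \frac{4298631098}{2353421907} \approx 1.8265$)
$- \frac{231905}{-366850} + \frac{N}{11886 - 92849} = - \frac{231905}{-366850} + \frac{4298631098}{2353421907 \left(11886 - 92849\right)} = \left(-231905\right) \left(- \frac{1}{366850}\right) + \frac{4298631098}{2353421907 \left(-80963\right)} = \frac{46381}{73370} + \frac{4298631098}{2353421907} \left(- \frac{1}{80963}\right) = \frac{46381}{73370} - \frac{4298631098}{190540097856441} = \frac{8837124888115929761}{13979926979727076170}$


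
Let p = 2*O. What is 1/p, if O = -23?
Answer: -1/46 ≈ -0.021739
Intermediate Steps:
p = -46 (p = 2*(-23) = -46)
1/p = 1/(-46) = -1/46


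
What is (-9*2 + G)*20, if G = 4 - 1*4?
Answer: -360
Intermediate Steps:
G = 0 (G = 4 - 4 = 0)
(-9*2 + G)*20 = (-9*2 + 0)*20 = (-18 + 0)*20 = -18*20 = -360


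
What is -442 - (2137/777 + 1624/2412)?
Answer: -69564925/156177 ≈ -445.42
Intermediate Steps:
-442 - (2137/777 + 1624/2412) = -442 - (2137*(1/777) + 1624*(1/2412)) = -442 - (2137/777 + 406/603) = -442 - 1*534691/156177 = -442 - 534691/156177 = -69564925/156177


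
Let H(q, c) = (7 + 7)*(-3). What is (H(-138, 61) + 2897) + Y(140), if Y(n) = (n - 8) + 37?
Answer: 3024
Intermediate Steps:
Y(n) = 29 + n (Y(n) = (-8 + n) + 37 = 29 + n)
H(q, c) = -42 (H(q, c) = 14*(-3) = -42)
(H(-138, 61) + 2897) + Y(140) = (-42 + 2897) + (29 + 140) = 2855 + 169 = 3024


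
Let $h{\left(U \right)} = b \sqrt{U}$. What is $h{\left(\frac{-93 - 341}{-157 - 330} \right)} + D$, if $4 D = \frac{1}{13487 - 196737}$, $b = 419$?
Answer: $- \frac{1}{733000} + \frac{419 \sqrt{211358}}{487} \approx 395.54$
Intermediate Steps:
$D = - \frac{1}{733000}$ ($D = \frac{1}{4 \left(13487 - 196737\right)} = \frac{1}{4 \left(-183250\right)} = \frac{1}{4} \left(- \frac{1}{183250}\right) = - \frac{1}{733000} \approx -1.3643 \cdot 10^{-6}$)
$h{\left(U \right)} = 419 \sqrt{U}$
$h{\left(\frac{-93 - 341}{-157 - 330} \right)} + D = 419 \sqrt{\frac{-93 - 341}{-157 - 330}} - \frac{1}{733000} = 419 \sqrt{- \frac{434}{-487}} - \frac{1}{733000} = 419 \sqrt{\left(-434\right) \left(- \frac{1}{487}\right)} - \frac{1}{733000} = 419 \sqrt{\frac{434}{487}} - \frac{1}{733000} = 419 \frac{\sqrt{211358}}{487} - \frac{1}{733000} = \frac{419 \sqrt{211358}}{487} - \frac{1}{733000} = - \frac{1}{733000} + \frac{419 \sqrt{211358}}{487}$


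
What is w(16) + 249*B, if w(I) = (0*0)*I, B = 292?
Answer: 72708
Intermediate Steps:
w(I) = 0 (w(I) = 0*I = 0)
w(16) + 249*B = 0 + 249*292 = 0 + 72708 = 72708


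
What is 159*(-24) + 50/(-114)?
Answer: -217537/57 ≈ -3816.4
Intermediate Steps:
159*(-24) + 50/(-114) = -3816 + 50*(-1/114) = -3816 - 25/57 = -217537/57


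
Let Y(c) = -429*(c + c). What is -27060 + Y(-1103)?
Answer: 919314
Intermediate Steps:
Y(c) = -858*c
-27060 + Y(-1103) = -27060 - 858*(-1103) = -27060 + 946374 = 919314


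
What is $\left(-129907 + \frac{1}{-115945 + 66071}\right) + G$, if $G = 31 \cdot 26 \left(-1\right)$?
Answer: $- \frac{6519180163}{49874} \approx -1.3071 \cdot 10^{5}$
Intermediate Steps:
$G = -806$ ($G = 806 \left(-1\right) = -806$)
$\left(-129907 + \frac{1}{-115945 + 66071}\right) + G = \left(-129907 + \frac{1}{-115945 + 66071}\right) - 806 = \left(-129907 + \frac{1}{-49874}\right) - 806 = \left(-129907 - \frac{1}{49874}\right) - 806 = - \frac{6478981719}{49874} - 806 = - \frac{6519180163}{49874}$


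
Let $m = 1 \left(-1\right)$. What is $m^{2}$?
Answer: $1$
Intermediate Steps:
$m = -1$
$m^{2} = \left(-1\right)^{2} = 1$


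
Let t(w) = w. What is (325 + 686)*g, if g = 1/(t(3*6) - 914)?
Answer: -1011/896 ≈ -1.1283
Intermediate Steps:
g = -1/896 (g = 1/(3*6 - 914) = 1/(18 - 914) = 1/(-896) = -1/896 ≈ -0.0011161)
(325 + 686)*g = (325 + 686)*(-1/896) = 1011*(-1/896) = -1011/896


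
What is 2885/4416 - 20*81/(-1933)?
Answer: 12730625/8536128 ≈ 1.4914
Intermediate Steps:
2885/4416 - 20*81/(-1933) = 2885*(1/4416) - 1620*(-1/1933) = 2885/4416 + 1620/1933 = 12730625/8536128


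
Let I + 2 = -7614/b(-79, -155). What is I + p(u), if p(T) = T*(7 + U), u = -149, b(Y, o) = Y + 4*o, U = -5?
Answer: -67362/233 ≈ -289.11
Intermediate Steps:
p(T) = 2*T (p(T) = T*(7 - 5) = T*2 = 2*T)
I = 2072/233 (I = -2 - 7614/(-79 + 4*(-155)) = -2 - 7614/(-79 - 620) = -2 - 7614/(-699) = -2 - 7614*(-1/699) = -2 + 2538/233 = 2072/233 ≈ 8.8927)
I + p(u) = 2072/233 + 2*(-149) = 2072/233 - 298 = -67362/233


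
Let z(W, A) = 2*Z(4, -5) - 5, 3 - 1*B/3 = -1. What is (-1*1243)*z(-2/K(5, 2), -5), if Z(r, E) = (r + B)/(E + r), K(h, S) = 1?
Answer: 45991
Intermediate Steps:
B = 12 (B = 9 - 3*(-1) = 9 + 3 = 12)
Z(r, E) = (12 + r)/(E + r) (Z(r, E) = (r + 12)/(E + r) = (12 + r)/(E + r))
z(W, A) = -37 (z(W, A) = 2*((12 + 4)/(-5 + 4)) - 5 = 2*(16/(-1)) - 5 = 2*(-1*16) - 5 = 2*(-16) - 5 = -32 - 5 = -37)
(-1*1243)*z(-2/K(5, 2), -5) = -1*1243*(-37) = -1243*(-37) = 45991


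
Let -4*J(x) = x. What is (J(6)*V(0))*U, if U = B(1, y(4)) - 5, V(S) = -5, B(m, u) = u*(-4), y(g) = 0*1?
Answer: -75/2 ≈ -37.500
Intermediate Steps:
y(g) = 0
J(x) = -x/4
B(m, u) = -4*u
U = -5 (U = -4*0 - 5 = 0 - 5 = -5)
(J(6)*V(0))*U = (-¼*6*(-5))*(-5) = -3/2*(-5)*(-5) = (15/2)*(-5) = -75/2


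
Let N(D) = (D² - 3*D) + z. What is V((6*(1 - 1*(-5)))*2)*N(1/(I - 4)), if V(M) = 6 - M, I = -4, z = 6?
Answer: -13497/32 ≈ -421.78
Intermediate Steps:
N(D) = 6 + D² - 3*D (N(D) = (D² - 3*D) + 6 = 6 + D² - 3*D)
V((6*(1 - 1*(-5)))*2)*N(1/(I - 4)) = (6 - 6*(1 - 1*(-5))*2)*(6 + (1/(-4 - 4))² - 3/(-4 - 4)) = (6 - 6*(1 + 5)*2)*(6 + (1/(-8))² - 3/(-8)) = (6 - 6*6*2)*(6 + (-⅛)² - 3*(-⅛)) = (6 - 36*2)*(6 + 1/64 + 3/8) = (6 - 1*72)*(409/64) = (6 - 72)*(409/64) = -66*409/64 = -13497/32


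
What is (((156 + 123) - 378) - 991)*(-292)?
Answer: 318280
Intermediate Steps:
(((156 + 123) - 378) - 991)*(-292) = ((279 - 378) - 991)*(-292) = (-99 - 991)*(-292) = -1090*(-292) = 318280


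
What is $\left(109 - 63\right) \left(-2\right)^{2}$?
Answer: $184$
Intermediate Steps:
$\left(109 - 63\right) \left(-2\right)^{2} = 46 \cdot 4 = 184$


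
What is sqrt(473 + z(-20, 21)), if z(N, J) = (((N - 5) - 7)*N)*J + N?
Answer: sqrt(13893) ≈ 117.87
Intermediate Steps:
z(N, J) = N + J*N*(-12 + N) (z(N, J) = (((-5 + N) - 7)*N)*J + N = ((-12 + N)*N)*J + N = (N*(-12 + N))*J + N = J*N*(-12 + N) + N = N + J*N*(-12 + N))
sqrt(473 + z(-20, 21)) = sqrt(473 - 20*(1 - 12*21 + 21*(-20))) = sqrt(473 - 20*(1 - 252 - 420)) = sqrt(473 - 20*(-671)) = sqrt(473 + 13420) = sqrt(13893)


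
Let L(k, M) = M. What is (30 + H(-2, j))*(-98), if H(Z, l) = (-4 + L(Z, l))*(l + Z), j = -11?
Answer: -22050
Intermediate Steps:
H(Z, l) = (-4 + l)*(Z + l) (H(Z, l) = (-4 + l)*(l + Z) = (-4 + l)*(Z + l))
(30 + H(-2, j))*(-98) = (30 + ((-11)**2 - 4*(-2) - 4*(-11) - 2*(-11)))*(-98) = (30 + (121 + 8 + 44 + 22))*(-98) = (30 + 195)*(-98) = 225*(-98) = -22050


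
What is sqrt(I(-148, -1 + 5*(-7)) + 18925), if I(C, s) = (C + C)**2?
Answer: sqrt(106541) ≈ 326.41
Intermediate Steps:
I(C, s) = 4*C**2 (I(C, s) = (2*C)**2 = 4*C**2)
sqrt(I(-148, -1 + 5*(-7)) + 18925) = sqrt(4*(-148)**2 + 18925) = sqrt(4*21904 + 18925) = sqrt(87616 + 18925) = sqrt(106541)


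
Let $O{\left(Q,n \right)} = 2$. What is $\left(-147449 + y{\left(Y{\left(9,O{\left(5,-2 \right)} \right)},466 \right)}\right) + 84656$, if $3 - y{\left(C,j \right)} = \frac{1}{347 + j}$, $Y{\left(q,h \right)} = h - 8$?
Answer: $- \frac{51048271}{813} \approx -62790.0$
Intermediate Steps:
$Y{\left(q,h \right)} = -8 + h$
$y{\left(C,j \right)} = 3 - \frac{1}{347 + j}$
$\left(-147449 + y{\left(Y{\left(9,O{\left(5,-2 \right)} \right)},466 \right)}\right) + 84656 = \left(-147449 + \frac{1040 + 3 \cdot 466}{347 + 466}\right) + 84656 = \left(-147449 + \frac{1040 + 1398}{813}\right) + 84656 = \left(-147449 + \frac{1}{813} \cdot 2438\right) + 84656 = \left(-147449 + \frac{2438}{813}\right) + 84656 = - \frac{119873599}{813} + 84656 = - \frac{51048271}{813}$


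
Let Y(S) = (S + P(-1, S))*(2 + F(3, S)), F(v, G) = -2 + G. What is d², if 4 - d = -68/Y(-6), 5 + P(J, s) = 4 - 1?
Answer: 4225/144 ≈ 29.340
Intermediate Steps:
P(J, s) = -2 (P(J, s) = -5 + (4 - 1) = -5 + 3 = -2)
Y(S) = S*(-2 + S) (Y(S) = (S - 2)*(2 + (-2 + S)) = (-2 + S)*S = S*(-2 + S))
d = 65/12 (d = 4 - (-68)/((-6*(-2 - 6))) = 4 - (-68)/((-6*(-8))) = 4 - (-68)/48 = 4 - 1*(-17/12) = 4 + 17/12 = 65/12 ≈ 5.4167)
d² = (65/12)² = 4225/144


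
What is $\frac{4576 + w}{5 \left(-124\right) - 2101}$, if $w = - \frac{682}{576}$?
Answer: $- \frac{1317547}{783648} \approx -1.6813$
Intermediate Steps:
$w = - \frac{341}{288}$ ($w = \left(-682\right) \frac{1}{576} = - \frac{341}{288} \approx -1.184$)
$\frac{4576 + w}{5 \left(-124\right) - 2101} = \frac{4576 - \frac{341}{288}}{5 \left(-124\right) - 2101} = \frac{1317547}{288 \left(-620 - 2101\right)} = \frac{1317547}{288 \left(-2721\right)} = \frac{1317547}{288} \left(- \frac{1}{2721}\right) = - \frac{1317547}{783648}$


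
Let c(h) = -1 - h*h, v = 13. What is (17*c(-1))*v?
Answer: -442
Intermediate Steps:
c(h) = -1 - h**2
(17*c(-1))*v = (17*(-1 - 1*(-1)**2))*13 = (17*(-1 - 1*1))*13 = (17*(-1 - 1))*13 = (17*(-2))*13 = -34*13 = -442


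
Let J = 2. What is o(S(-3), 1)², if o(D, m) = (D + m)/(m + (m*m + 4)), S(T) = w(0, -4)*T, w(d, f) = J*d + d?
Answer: 1/36 ≈ 0.027778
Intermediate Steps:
w(d, f) = 3*d (w(d, f) = 2*d + d = 3*d)
S(T) = 0 (S(T) = (3*0)*T = 0*T = 0)
o(D, m) = (D + m)/(4 + m + m²) (o(D, m) = (D + m)/(m + (m² + 4)) = (D + m)/(m + (4 + m²)) = (D + m)/(4 + m + m²))
o(S(-3), 1)² = ((0 + 1)/(4 + 1 + 1²))² = (1/(4 + 1 + 1))² = (1/6)² = ((⅙)*1)² = (⅙)² = 1/36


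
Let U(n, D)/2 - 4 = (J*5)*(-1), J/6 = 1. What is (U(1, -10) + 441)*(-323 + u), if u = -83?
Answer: -157934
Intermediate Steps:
J = 6 (J = 6*1 = 6)
U(n, D) = -52 (U(n, D) = 8 + 2*((6*5)*(-1)) = 8 + 2*(30*(-1)) = 8 + 2*(-30) = 8 - 60 = -52)
(U(1, -10) + 441)*(-323 + u) = (-52 + 441)*(-323 - 83) = 389*(-406) = -157934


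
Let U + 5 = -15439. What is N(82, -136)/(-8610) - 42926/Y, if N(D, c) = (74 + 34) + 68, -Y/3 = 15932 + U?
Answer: 10259311/350140 ≈ 29.301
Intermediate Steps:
U = -15444 (U = -5 - 15439 = -15444)
Y = -1464 (Y = -3*(15932 - 15444) = -3*488 = -1464)
N(D, c) = 176 (N(D, c) = 108 + 68 = 176)
N(82, -136)/(-8610) - 42926/Y = 176/(-8610) - 42926/(-1464) = 176*(-1/8610) - 42926*(-1/1464) = -88/4305 + 21463/732 = 10259311/350140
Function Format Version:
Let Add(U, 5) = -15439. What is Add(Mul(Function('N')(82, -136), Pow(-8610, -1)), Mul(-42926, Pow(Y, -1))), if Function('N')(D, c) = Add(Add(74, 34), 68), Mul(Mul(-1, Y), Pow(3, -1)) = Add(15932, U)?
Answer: Rational(10259311, 350140) ≈ 29.301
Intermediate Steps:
U = -15444 (U = Add(-5, -15439) = -15444)
Y = -1464 (Y = Mul(-3, Add(15932, -15444)) = Mul(-3, 488) = -1464)
Function('N')(D, c) = 176 (Function('N')(D, c) = Add(108, 68) = 176)
Add(Mul(Function('N')(82, -136), Pow(-8610, -1)), Mul(-42926, Pow(Y, -1))) = Add(Mul(176, Pow(-8610, -1)), Mul(-42926, Pow(-1464, -1))) = Add(Mul(176, Rational(-1, 8610)), Mul(-42926, Rational(-1, 1464))) = Add(Rational(-88, 4305), Rational(21463, 732)) = Rational(10259311, 350140)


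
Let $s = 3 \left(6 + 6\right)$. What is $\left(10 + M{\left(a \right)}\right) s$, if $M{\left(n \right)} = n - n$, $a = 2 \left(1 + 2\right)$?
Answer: $360$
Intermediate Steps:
$a = 6$ ($a = 2 \cdot 3 = 6$)
$M{\left(n \right)} = 0$
$s = 36$ ($s = 3 \cdot 12 = 36$)
$\left(10 + M{\left(a \right)}\right) s = \left(10 + 0\right) 36 = 10 \cdot 36 = 360$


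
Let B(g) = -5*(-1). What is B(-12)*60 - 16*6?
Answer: 204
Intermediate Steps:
B(g) = 5
B(-12)*60 - 16*6 = 5*60 - 16*6 = 300 - 96 = 204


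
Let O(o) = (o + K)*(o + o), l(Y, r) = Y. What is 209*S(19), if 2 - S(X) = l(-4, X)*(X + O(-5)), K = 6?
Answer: 7942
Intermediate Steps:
O(o) = 2*o*(6 + o) (O(o) = (o + 6)*(o + o) = (6 + o)*(2*o) = 2*o*(6 + o))
S(X) = -38 + 4*X (S(X) = 2 - (-4)*(X + 2*(-5)*(6 - 5)) = 2 - (-4)*(X + 2*(-5)*1) = 2 - (-4)*(X - 10) = 2 - (-4)*(-10 + X) = 2 - (40 - 4*X) = 2 + (-40 + 4*X) = -38 + 4*X)
209*S(19) = 209*(-38 + 4*19) = 209*(-38 + 76) = 209*38 = 7942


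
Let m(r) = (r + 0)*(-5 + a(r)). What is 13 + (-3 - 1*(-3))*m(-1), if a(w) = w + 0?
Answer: 13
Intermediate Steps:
a(w) = w
m(r) = r*(-5 + r) (m(r) = (r + 0)*(-5 + r) = r*(-5 + r))
13 + (-3 - 1*(-3))*m(-1) = 13 + (-3 - 1*(-3))*(-(-5 - 1)) = 13 + (-3 + 3)*(-1*(-6)) = 13 + 0*6 = 13 + 0 = 13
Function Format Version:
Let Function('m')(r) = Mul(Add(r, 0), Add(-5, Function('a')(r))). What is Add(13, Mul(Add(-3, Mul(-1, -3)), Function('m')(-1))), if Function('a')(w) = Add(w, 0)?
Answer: 13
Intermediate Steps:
Function('a')(w) = w
Function('m')(r) = Mul(r, Add(-5, r)) (Function('m')(r) = Mul(Add(r, 0), Add(-5, r)) = Mul(r, Add(-5, r)))
Add(13, Mul(Add(-3, Mul(-1, -3)), Function('m')(-1))) = Add(13, Mul(Add(-3, Mul(-1, -3)), Mul(-1, Add(-5, -1)))) = Add(13, Mul(Add(-3, 3), Mul(-1, -6))) = Add(13, Mul(0, 6)) = Add(13, 0) = 13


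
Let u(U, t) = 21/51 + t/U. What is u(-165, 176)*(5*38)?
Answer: -6346/51 ≈ -124.43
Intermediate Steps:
u(U, t) = 7/17 + t/U (u(U, t) = 21*(1/51) + t/U = 7/17 + t/U)
u(-165, 176)*(5*38) = (7/17 + 176/(-165))*(5*38) = (7/17 + 176*(-1/165))*190 = (7/17 - 16/15)*190 = -167/255*190 = -6346/51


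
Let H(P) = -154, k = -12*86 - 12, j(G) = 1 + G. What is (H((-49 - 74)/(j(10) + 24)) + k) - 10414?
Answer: -11612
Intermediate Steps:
k = -1044 (k = -1032 - 12 = -1044)
(H((-49 - 74)/(j(10) + 24)) + k) - 10414 = (-154 - 1044) - 10414 = -1198 - 10414 = -11612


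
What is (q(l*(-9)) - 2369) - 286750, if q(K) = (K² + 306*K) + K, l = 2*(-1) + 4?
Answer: -294321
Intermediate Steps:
l = 2 (l = -2 + 4 = 2)
q(K) = K² + 307*K
(q(l*(-9)) - 2369) - 286750 = ((2*(-9))*(307 + 2*(-9)) - 2369) - 286750 = (-18*(307 - 18) - 2369) - 286750 = (-18*289 - 2369) - 286750 = (-5202 - 2369) - 286750 = -7571 - 286750 = -294321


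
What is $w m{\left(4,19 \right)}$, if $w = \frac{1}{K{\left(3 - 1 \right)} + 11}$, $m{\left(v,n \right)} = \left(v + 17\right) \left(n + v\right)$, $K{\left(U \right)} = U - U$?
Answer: $\frac{483}{11} \approx 43.909$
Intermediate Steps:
$K{\left(U \right)} = 0$
$m{\left(v,n \right)} = \left(17 + v\right) \left(n + v\right)$
$w = \frac{1}{11}$ ($w = \frac{1}{0 + 11} = \frac{1}{11} \approx 0.090909$)
$w m{\left(4,19 \right)} = \frac{4^{2} + 17 \cdot 19 + 17 \cdot 4 + 19 \cdot 4}{11} = \frac{16 + 323 + 68 + 76}{11} = \frac{1}{11} \cdot 483 = \frac{483}{11}$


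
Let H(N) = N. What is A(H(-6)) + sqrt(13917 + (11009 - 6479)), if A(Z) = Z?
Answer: -6 + sqrt(18447) ≈ 129.82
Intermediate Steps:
A(H(-6)) + sqrt(13917 + (11009 - 6479)) = -6 + sqrt(13917 + (11009 - 6479)) = -6 + sqrt(13917 + 4530) = -6 + sqrt(18447)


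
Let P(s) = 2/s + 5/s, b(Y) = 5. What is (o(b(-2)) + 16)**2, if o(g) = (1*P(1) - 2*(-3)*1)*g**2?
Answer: 116281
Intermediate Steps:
P(s) = 7/s
o(g) = 13*g**2 (o(g) = (1*(7/1) - 2*(-3)*1)*g**2 = (1*(7*1) + 6*1)*g**2 = (1*7 + 6)*g**2 = (7 + 6)*g**2 = 13*g**2)
(o(b(-2)) + 16)**2 = (13*5**2 + 16)**2 = (13*25 + 16)**2 = (325 + 16)**2 = 341**2 = 116281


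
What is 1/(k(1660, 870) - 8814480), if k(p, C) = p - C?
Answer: -1/8813690 ≈ -1.1346e-7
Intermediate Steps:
1/(k(1660, 870) - 8814480) = 1/((1660 - 1*870) - 8814480) = 1/((1660 - 870) - 8814480) = 1/(790 - 8814480) = 1/(-8813690) = -1/8813690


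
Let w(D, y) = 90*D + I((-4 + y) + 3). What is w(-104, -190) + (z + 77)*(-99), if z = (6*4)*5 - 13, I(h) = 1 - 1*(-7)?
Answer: -27568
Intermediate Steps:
I(h) = 8 (I(h) = 1 + 7 = 8)
z = 107 (z = 24*5 - 13 = 120 - 13 = 107)
w(D, y) = 8 + 90*D (w(D, y) = 90*D + 8 = 8 + 90*D)
w(-104, -190) + (z + 77)*(-99) = (8 + 90*(-104)) + (107 + 77)*(-99) = (8 - 9360) + 184*(-99) = -9352 - 18216 = -27568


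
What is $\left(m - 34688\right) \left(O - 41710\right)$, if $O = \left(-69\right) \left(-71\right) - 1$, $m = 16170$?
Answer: $681684616$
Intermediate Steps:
$O = 4898$ ($O = 4899 - 1 = 4898$)
$\left(m - 34688\right) \left(O - 41710\right) = \left(16170 - 34688\right) \left(4898 - 41710\right) = \left(-18518\right) \left(-36812\right) = 681684616$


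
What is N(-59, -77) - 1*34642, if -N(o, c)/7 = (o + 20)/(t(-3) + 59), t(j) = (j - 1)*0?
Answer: -2043605/59 ≈ -34637.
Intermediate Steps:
t(j) = 0 (t(j) = (-1 + j)*0 = 0)
N(o, c) = -140/59 - 7*o/59 (N(o, c) = -7*(o + 20)/(0 + 59) = -7*(20 + o)/59 = -7*(20/59 + o/59) = -140/59 - 7*o/59)
N(-59, -77) - 1*34642 = (-140/59 - 7/59*(-59)) - 1*34642 = (-140/59 + 7) - 34642 = 273/59 - 34642 = -2043605/59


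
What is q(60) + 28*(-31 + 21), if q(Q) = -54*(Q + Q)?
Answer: -6760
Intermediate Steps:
q(Q) = -108*Q
q(60) + 28*(-31 + 21) = -108*60 + 28*(-31 + 21) = -6480 + 28*(-10) = -6480 - 280 = -6760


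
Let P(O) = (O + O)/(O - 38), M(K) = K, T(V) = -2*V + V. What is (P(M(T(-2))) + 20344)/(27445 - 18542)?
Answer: 183095/80127 ≈ 2.2851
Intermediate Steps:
T(V) = -V
P(O) = 2*O/(-38 + O) (P(O) = (2*O)/(-38 + O) = 2*O/(-38 + O))
(P(M(T(-2))) + 20344)/(27445 - 18542) = (2*(-1*(-2))/(-38 - 1*(-2)) + 20344)/(27445 - 18542) = (2*2/(-38 + 2) + 20344)/8903 = (2*2/(-36) + 20344)*(1/8903) = (2*2*(-1/36) + 20344)*(1/8903) = (-⅑ + 20344)*(1/8903) = (183095/9)*(1/8903) = 183095/80127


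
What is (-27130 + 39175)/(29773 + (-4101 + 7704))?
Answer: 12045/33376 ≈ 0.36089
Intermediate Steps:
(-27130 + 39175)/(29773 + (-4101 + 7704)) = 12045/(29773 + 3603) = 12045/33376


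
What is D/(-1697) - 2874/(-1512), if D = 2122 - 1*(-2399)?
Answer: -326429/427644 ≈ -0.76332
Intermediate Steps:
D = 4521 (D = 2122 + 2399 = 4521)
D/(-1697) - 2874/(-1512) = 4521/(-1697) - 2874/(-1512) = 4521*(-1/1697) - 2874*(-1/1512) = -4521/1697 + 479/252 = -326429/427644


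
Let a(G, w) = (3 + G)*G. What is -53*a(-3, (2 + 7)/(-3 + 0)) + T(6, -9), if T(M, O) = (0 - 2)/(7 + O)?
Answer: 1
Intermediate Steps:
T(M, O) = -2/(7 + O)
a(G, w) = G*(3 + G)
-53*a(-3, (2 + 7)/(-3 + 0)) + T(6, -9) = -(-159)*(3 - 3) - 2/(7 - 9) = -(-159)*0 - 2/(-2) = -53*0 - 2*(-½) = 0 + 1 = 1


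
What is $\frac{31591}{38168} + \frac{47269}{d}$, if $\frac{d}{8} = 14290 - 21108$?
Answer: $- \frac{10132961}{260229424} \approx -0.038939$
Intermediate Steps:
$d = -54544$ ($d = 8 \left(14290 - 21108\right) = 8 \left(-6818\right) = -54544$)
$\frac{31591}{38168} + \frac{47269}{d} = \frac{31591}{38168} + \frac{47269}{-54544} = 31591 \cdot \frac{1}{38168} + 47269 \left(- \frac{1}{54544}\right) = \frac{31591}{38168} - \frac{47269}{54544} = - \frac{10132961}{260229424}$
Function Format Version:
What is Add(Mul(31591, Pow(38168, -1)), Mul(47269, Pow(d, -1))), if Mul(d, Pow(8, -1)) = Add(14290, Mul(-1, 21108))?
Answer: Rational(-10132961, 260229424) ≈ -0.038939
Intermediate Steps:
d = -54544 (d = Mul(8, Add(14290, Mul(-1, 21108))) = Mul(8, Add(14290, -21108)) = Mul(8, -6818) = -54544)
Add(Mul(31591, Pow(38168, -1)), Mul(47269, Pow(d, -1))) = Add(Mul(31591, Pow(38168, -1)), Mul(47269, Pow(-54544, -1))) = Add(Mul(31591, Rational(1, 38168)), Mul(47269, Rational(-1, 54544))) = Add(Rational(31591, 38168), Rational(-47269, 54544)) = Rational(-10132961, 260229424)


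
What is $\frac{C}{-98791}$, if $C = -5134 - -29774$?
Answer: $- \frac{320}{1283} \approx -0.24942$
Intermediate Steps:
$C = 24640$ ($C = -5134 + 29774 = 24640$)
$\frac{C}{-98791} = \frac{24640}{-98791} = 24640 \left(- \frac{1}{98791}\right) = - \frac{320}{1283}$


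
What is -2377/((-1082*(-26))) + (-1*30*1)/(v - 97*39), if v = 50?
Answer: -8029381/105016756 ≈ -0.076458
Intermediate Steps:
-2377/((-1082*(-26))) + (-1*30*1)/(v - 97*39) = -2377/((-1082*(-26))) + (-1*30*1)/(50 - 97*39) = -2377/28132 + (-30*1)/(50 - 3783) = -2377*1/28132 - 30/(-3733) = -2377/28132 - 30*(-1/3733) = -2377/28132 + 30/3733 = -8029381/105016756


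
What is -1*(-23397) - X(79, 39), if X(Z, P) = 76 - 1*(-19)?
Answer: 23302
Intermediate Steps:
X(Z, P) = 95 (X(Z, P) = 76 + 19 = 95)
-1*(-23397) - X(79, 39) = -1*(-23397) - 1*95 = 23397 - 95 = 23302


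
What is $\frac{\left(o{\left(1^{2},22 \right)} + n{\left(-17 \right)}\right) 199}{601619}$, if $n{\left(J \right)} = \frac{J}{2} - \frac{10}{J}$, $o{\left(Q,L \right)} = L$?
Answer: $\frac{95321}{20455046} \approx 0.00466$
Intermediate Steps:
$n{\left(J \right)} = \frac{J}{2} - \frac{10}{J}$ ($n{\left(J \right)} = J \frac{1}{2} - \frac{10}{J} = \frac{J}{2} - \frac{10}{J}$)
$\frac{\left(o{\left(1^{2},22 \right)} + n{\left(-17 \right)}\right) 199}{601619} = \frac{\left(22 + \left(\frac{1}{2} \left(-17\right) - \frac{10}{-17}\right)\right) 199}{601619} = \left(22 - \frac{269}{34}\right) 199 \cdot \frac{1}{601619} = \frac{479}{34} \cdot 199 \cdot \frac{1}{601619} = \frac{95321}{34} \cdot \frac{1}{601619} = \frac{95321}{20455046}$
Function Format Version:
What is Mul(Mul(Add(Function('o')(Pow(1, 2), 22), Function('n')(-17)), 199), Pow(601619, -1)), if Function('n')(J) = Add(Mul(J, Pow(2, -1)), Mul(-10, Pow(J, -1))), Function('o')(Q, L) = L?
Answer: Rational(95321, 20455046) ≈ 0.0046600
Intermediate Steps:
Function('n')(J) = Add(Mul(Rational(1, 2), J), Mul(-10, Pow(J, -1))) (Function('n')(J) = Add(Mul(J, Rational(1, 2)), Mul(-10, Pow(J, -1))) = Add(Mul(Rational(1, 2), J), Mul(-10, Pow(J, -1))))
Mul(Mul(Add(Function('o')(Pow(1, 2), 22), Function('n')(-17)), 199), Pow(601619, -1)) = Mul(Mul(Add(22, Add(Mul(Rational(1, 2), -17), Mul(-10, Pow(-17, -1)))), 199), Pow(601619, -1)) = Mul(Mul(Add(22, Add(Rational(-17, 2), Mul(-10, Rational(-1, 17)))), 199), Rational(1, 601619)) = Mul(Mul(Add(22, Add(Rational(-17, 2), Rational(10, 17))), 199), Rational(1, 601619)) = Mul(Mul(Add(22, Rational(-269, 34)), 199), Rational(1, 601619)) = Mul(Mul(Rational(479, 34), 199), Rational(1, 601619)) = Mul(Rational(95321, 34), Rational(1, 601619)) = Rational(95321, 20455046)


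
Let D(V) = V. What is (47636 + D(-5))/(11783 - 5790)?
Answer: 47631/5993 ≈ 7.9478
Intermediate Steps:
(47636 + D(-5))/(11783 - 5790) = (47636 - 5)/(11783 - 5790) = 47631/5993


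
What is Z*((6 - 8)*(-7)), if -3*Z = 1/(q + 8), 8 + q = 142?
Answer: -7/213 ≈ -0.032864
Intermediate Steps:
q = 134 (q = -8 + 142 = 134)
Z = -1/426 (Z = -1/(3*(134 + 8)) = -⅓/142 = -⅓*1/142 = -1/426 ≈ -0.0023474)
Z*((6 - 8)*(-7)) = -(6 - 8)*(-7)/426 = -(-1)*(-7)/213 = -1/426*14 = -7/213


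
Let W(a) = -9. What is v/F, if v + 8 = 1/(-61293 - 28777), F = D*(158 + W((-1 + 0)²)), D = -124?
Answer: 720561/1664133320 ≈ 0.00043299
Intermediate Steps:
F = -18476 (F = -124*(158 - 9) = -124*149 = -18476)
v = -720561/90070 (v = -8 + 1/(-61293 - 28777) = -8 + 1/(-90070) = -8 - 1/90070 = -720561/90070 ≈ -8.0000)
v/F = -720561/90070/(-18476) = -720561/90070*(-1/18476) = 720561/1664133320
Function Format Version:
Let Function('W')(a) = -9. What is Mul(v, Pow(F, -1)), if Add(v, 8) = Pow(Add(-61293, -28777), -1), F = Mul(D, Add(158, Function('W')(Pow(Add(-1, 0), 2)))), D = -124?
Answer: Rational(720561, 1664133320) ≈ 0.00043299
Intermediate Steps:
F = -18476 (F = Mul(-124, Add(158, -9)) = Mul(-124, 149) = -18476)
v = Rational(-720561, 90070) (v = Add(-8, Pow(Add(-61293, -28777), -1)) = Add(-8, Pow(-90070, -1)) = Add(-8, Rational(-1, 90070)) = Rational(-720561, 90070) ≈ -8.0000)
Mul(v, Pow(F, -1)) = Mul(Rational(-720561, 90070), Pow(-18476, -1)) = Mul(Rational(-720561, 90070), Rational(-1, 18476)) = Rational(720561, 1664133320)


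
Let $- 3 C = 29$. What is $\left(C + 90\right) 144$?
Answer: $11568$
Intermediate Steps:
$C = - \frac{29}{3}$ ($C = \left(- \frac{1}{3}\right) 29 = - \frac{29}{3} \approx -9.6667$)
$\left(C + 90\right) 144 = \left(- \frac{29}{3} + 90\right) 144 = \frac{241}{3} \cdot 144 = 11568$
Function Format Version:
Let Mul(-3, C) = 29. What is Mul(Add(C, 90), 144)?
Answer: 11568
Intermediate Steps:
C = Rational(-29, 3) (C = Mul(Rational(-1, 3), 29) = Rational(-29, 3) ≈ -9.6667)
Mul(Add(C, 90), 144) = Mul(Add(Rational(-29, 3), 90), 144) = Mul(Rational(241, 3), 144) = 11568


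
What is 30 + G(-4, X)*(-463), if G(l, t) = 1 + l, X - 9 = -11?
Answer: 1419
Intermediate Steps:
X = -2 (X = 9 - 11 = -2)
30 + G(-4, X)*(-463) = 30 + (1 - 4)*(-463) = 30 - 3*(-463) = 30 + 1389 = 1419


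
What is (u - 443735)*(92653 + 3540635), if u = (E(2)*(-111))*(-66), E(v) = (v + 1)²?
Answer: -1372659839688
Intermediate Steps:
E(v) = (1 + v)²
u = 65934 (u = ((1 + 2)²*(-111))*(-66) = (3²*(-111))*(-66) = (9*(-111))*(-66) = -999*(-66) = 65934)
(u - 443735)*(92653 + 3540635) = (65934 - 443735)*(92653 + 3540635) = -377801*3633288 = -1372659839688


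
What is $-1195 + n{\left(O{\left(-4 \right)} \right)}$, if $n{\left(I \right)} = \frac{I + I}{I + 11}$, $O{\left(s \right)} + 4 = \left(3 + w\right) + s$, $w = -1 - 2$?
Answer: $- \frac{3601}{3} \approx -1200.3$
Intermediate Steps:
$w = -3$ ($w = -1 - 2 = -3$)
$O{\left(s \right)} = -4 + s$ ($O{\left(s \right)} = -4 + \left(\left(3 - 3\right) + s\right) = -4 + \left(0 + s\right) = -4 + s$)
$n{\left(I \right)} = \frac{2 I}{11 + I}$
$-1195 + n{\left(O{\left(-4 \right)} \right)} = -1195 + \frac{2 \left(-4 - 4\right)}{11 - 8} = -1195 + 2 \left(-8\right) \frac{1}{11 - 8} = -1195 + 2 \left(-8\right) \frac{1}{3} = -1195 - \frac{16}{3} = - \frac{3601}{3}$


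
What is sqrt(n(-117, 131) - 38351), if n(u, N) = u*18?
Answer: I*sqrt(40457) ≈ 201.14*I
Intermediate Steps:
n(u, N) = 18*u
sqrt(n(-117, 131) - 38351) = sqrt(18*(-117) - 38351) = sqrt(-2106 - 38351) = sqrt(-40457) = I*sqrt(40457)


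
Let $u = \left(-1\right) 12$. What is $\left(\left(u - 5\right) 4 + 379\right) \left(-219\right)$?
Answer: $-68109$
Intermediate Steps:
$u = -12$
$\left(\left(u - 5\right) 4 + 379\right) \left(-219\right) = \left(\left(-12 - 5\right) 4 + 379\right) \left(-219\right) = \left(\left(-17\right) 4 + 379\right) \left(-219\right) = \left(-68 + 379\right) \left(-219\right) = 311 \left(-219\right) = -68109$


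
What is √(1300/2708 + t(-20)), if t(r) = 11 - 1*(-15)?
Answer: √12136579/677 ≈ 5.1459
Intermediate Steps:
t(r) = 26 (t(r) = 11 + 15 = 26)
√(1300/2708 + t(-20)) = √(1300/2708 + 26) = √(1300*(1/2708) + 26) = √(325/677 + 26) = √(17927/677) = √12136579/677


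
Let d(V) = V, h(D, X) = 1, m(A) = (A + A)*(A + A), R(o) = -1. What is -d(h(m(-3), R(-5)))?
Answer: -1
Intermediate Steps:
m(A) = 4*A**2 (m(A) = (2*A)*(2*A) = 4*A**2)
-d(h(m(-3), R(-5))) = -1*1 = -1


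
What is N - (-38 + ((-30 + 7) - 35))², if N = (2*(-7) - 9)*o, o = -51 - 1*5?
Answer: -7928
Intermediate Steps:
o = -56 (o = -51 - 5 = -56)
N = 1288 (N = (2*(-7) - 9)*(-56) = (-14 - 9)*(-56) = -23*(-56) = 1288)
N - (-38 + ((-30 + 7) - 35))² = 1288 - (-38 + ((-30 + 7) - 35))² = 1288 - (-38 + (-23 - 35))² = 1288 - (-38 - 58)² = 1288 - 1*(-96)² = 1288 - 1*9216 = 1288 - 9216 = -7928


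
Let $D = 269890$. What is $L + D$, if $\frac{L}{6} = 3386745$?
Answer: $20590360$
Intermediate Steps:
$L = 20320470$ ($L = 6 \cdot 3386745 = 20320470$)
$L + D = 20320470 + 269890 = 20590360$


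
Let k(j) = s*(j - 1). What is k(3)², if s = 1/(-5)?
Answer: 4/25 ≈ 0.16000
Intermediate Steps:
s = -⅕ ≈ -0.20000
k(j) = ⅕ - j/5 (k(j) = -(j - 1)/5 = -(-1 + j)/5 = ⅕ - j/5)
k(3)² = (⅕ - ⅕*3)² = (⅕ - ⅗)² = (-⅖)² = 4/25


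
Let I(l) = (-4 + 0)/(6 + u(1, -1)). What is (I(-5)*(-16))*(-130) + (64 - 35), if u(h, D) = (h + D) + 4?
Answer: -803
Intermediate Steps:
u(h, D) = 4 + D + h (u(h, D) = (D + h) + 4 = 4 + D + h)
I(l) = -2/5 (I(l) = (-4 + 0)/(6 + (4 - 1 + 1)) = -4/(6 + 4) = -4/10 = -4*1/10 = -2/5)
(I(-5)*(-16))*(-130) + (64 - 35) = -2/5*(-16)*(-130) + (64 - 35) = (32/5)*(-130) + 29 = -832 + 29 = -803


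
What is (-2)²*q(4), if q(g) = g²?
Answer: 64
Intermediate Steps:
(-2)²*q(4) = (-2)²*4² = 4*16 = 64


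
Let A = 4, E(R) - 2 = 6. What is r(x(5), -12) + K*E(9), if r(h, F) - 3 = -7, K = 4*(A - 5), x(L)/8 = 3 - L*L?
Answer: -36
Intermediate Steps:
E(R) = 8 (E(R) = 2 + 6 = 8)
x(L) = 24 - 8*L² (x(L) = 8*(3 - L*L) = 8*(3 - L²) = 24 - 8*L²)
K = -4 (K = 4*(4 - 5) = 4*(-1) = -4)
r(h, F) = -4 (r(h, F) = 3 - 7 = -4)
r(x(5), -12) + K*E(9) = -4 - 4*8 = -4 - 32 = -36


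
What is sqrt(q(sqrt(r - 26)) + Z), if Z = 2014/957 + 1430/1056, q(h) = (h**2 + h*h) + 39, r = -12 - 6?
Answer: 3*I*sqrt(8238813)/1276 ≈ 6.7484*I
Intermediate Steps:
r = -18
q(h) = 39 + 2*h**2 (q(h) = (h**2 + h**2) + 39 = 2*h**2 + 39 = 39 + 2*h**2)
Z = 17653/5104 (Z = 2014*(1/957) + 1430*(1/1056) = 2014/957 + 65/48 = 17653/5104 ≈ 3.4587)
sqrt(q(sqrt(r - 26)) + Z) = sqrt((39 + 2*(sqrt(-18 - 26))**2) + 17653/5104) = sqrt((39 + 2*(sqrt(-44))**2) + 17653/5104) = sqrt((39 + 2*(2*I*sqrt(11))**2) + 17653/5104) = sqrt((39 + 2*(-44)) + 17653/5104) = sqrt((39 - 88) + 17653/5104) = sqrt(-49 + 17653/5104) = sqrt(-232443/5104) = 3*I*sqrt(8238813)/1276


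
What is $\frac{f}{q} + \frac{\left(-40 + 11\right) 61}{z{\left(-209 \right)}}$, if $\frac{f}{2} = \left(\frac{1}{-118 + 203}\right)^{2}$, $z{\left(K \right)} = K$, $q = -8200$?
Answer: $\frac{52402202291}{6191102500} \approx 8.4641$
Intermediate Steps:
$f = \frac{2}{7225}$ ($f = 2 \left(\frac{1}{-118 + 203}\right)^{2} = 2 \left(\frac{1}{85}\right)^{2} = \frac{2}{7225} \approx 0.00027682$)
$\frac{f}{q} + \frac{\left(-40 + 11\right) 61}{z{\left(-209 \right)}} = \frac{2}{7225 \left(-8200\right)} + \frac{\left(-40 + 11\right) 61}{-209} = \frac{2}{7225} \left(- \frac{1}{8200}\right) + \left(-29\right) 61 \left(- \frac{1}{209}\right) = - \frac{1}{29622500} - - \frac{1769}{209} = - \frac{1}{29622500} + \frac{1769}{209} = \frac{52402202291}{6191102500}$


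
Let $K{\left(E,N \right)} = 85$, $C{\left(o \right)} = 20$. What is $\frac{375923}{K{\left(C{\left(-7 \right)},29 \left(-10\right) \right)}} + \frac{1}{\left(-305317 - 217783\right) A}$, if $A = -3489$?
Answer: $\frac{137219105203157}{31026630300} \approx 4422.6$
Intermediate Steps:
$\frac{375923}{K{\left(C{\left(-7 \right)},29 \left(-10\right) \right)}} + \frac{1}{\left(-305317 - 217783\right) A} = \frac{375923}{85} + \frac{1}{\left(-305317 - 217783\right) \left(-3489\right)} = 375923 \cdot \frac{1}{85} + \frac{1}{-523100} \left(- \frac{1}{3489}\right) = \frac{375923}{85} - - \frac{1}{1825095900} = \frac{375923}{85} + \frac{1}{1825095900} = \frac{137219105203157}{31026630300}$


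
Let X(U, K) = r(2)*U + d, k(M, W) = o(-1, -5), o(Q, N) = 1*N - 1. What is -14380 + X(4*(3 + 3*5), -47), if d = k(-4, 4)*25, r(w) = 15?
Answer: -13450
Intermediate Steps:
o(Q, N) = -1 + N (o(Q, N) = N - 1 = -1 + N)
k(M, W) = -6 (k(M, W) = -1 - 5 = -6)
d = -150 (d = -6*25 = -150)
X(U, K) = -150 + 15*U (X(U, K) = 15*U - 150 = -150 + 15*U)
-14380 + X(4*(3 + 3*5), -47) = -14380 + (-150 + 15*(4*(3 + 3*5))) = -14380 + (-150 + 15*(4*(3 + 15))) = -14380 + (-150 + 15*(4*18)) = -14380 + (-150 + 15*72) = -14380 + (-150 + 1080) = -14380 + 930 = -13450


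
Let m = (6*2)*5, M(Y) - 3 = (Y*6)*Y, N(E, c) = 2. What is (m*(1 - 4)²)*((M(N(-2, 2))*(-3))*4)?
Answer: -174960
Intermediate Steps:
M(Y) = 3 + 6*Y² (M(Y) = 3 + (Y*6)*Y = 3 + (6*Y)*Y = 3 + 6*Y²)
m = 60 (m = 12*5 = 60)
(m*(1 - 4)²)*((M(N(-2, 2))*(-3))*4) = (60*(1 - 4)²)*(((3 + 6*2²)*(-3))*4) = (60*(-3)²)*(((3 + 6*4)*(-3))*4) = (60*9)*(((3 + 24)*(-3))*4) = 540*((27*(-3))*4) = 540*(-81*4) = 540*(-324) = -174960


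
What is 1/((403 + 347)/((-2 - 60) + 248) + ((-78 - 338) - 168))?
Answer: -31/17979 ≈ -0.0017242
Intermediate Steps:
1/((403 + 347)/((-2 - 60) + 248) + ((-78 - 338) - 168)) = 1/(750/(-62 + 248) + (-416 - 168)) = 1/(750/186 - 584) = 1/(750*(1/186) - 584) = 1/(125/31 - 584) = 1/(-17979/31) = -31/17979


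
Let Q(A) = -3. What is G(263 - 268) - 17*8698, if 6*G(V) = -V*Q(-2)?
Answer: -295737/2 ≈ -1.4787e+5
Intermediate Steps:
G(V) = V/2 (G(V) = (-V*(-3))/6 = (-(-3)*V)/6 = (3*V)/6 = V/2)
G(263 - 268) - 17*8698 = (263 - 268)/2 - 17*8698 = (1/2)*(-5) - 147866 = -5/2 - 147866 = -295737/2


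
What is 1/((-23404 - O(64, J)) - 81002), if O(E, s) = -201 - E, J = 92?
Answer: -1/104141 ≈ -9.6024e-6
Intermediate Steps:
1/((-23404 - O(64, J)) - 81002) = 1/((-23404 - (-201 - 1*64)) - 81002) = 1/((-23404 - (-201 - 64)) - 81002) = 1/((-23404 - 1*(-265)) - 81002) = 1/((-23404 + 265) - 81002) = 1/(-23139 - 81002) = 1/(-104141) = -1/104141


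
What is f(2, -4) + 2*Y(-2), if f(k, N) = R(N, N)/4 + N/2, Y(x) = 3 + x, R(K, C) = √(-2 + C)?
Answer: I*√6/4 ≈ 0.61237*I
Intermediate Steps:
f(k, N) = N/2 + √(-2 + N)/4 (f(k, N) = √(-2 + N)/4 + N/2 = N/2 + √(-2 + N)/4)
f(2, -4) + 2*Y(-2) = ((½)*(-4) + √(-2 - 4)/4) + 2*(3 - 2) = (-2 + √(-6)/4) + 2*1 = (-2 + (I*√6)/4) + 2 = (-2 + I*√6/4) + 2 = I*√6/4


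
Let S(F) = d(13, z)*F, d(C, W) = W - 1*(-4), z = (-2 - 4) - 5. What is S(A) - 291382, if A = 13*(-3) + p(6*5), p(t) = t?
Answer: -291319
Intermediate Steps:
z = -11 (z = -6 - 5 = -11)
d(C, W) = 4 + W (d(C, W) = W + 4 = 4 + W)
A = -9 (A = 13*(-3) + 6*5 = -39 + 30 = -9)
S(F) = -7*F (S(F) = (4 - 11)*F = -7*F)
S(A) - 291382 = -7*(-9) - 291382 = 63 - 291382 = -291319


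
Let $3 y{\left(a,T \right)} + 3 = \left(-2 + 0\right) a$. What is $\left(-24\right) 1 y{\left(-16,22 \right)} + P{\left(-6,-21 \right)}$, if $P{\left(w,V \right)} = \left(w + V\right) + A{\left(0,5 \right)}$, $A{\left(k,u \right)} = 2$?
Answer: $-257$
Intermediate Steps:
$y{\left(a,T \right)} = -1 - \frac{2 a}{3}$ ($y{\left(a,T \right)} = -1 + \frac{\left(-2 + 0\right) a}{3} = -1 + \frac{\left(-2\right) a}{3} = -1 - \frac{2 a}{3}$)
$P{\left(w,V \right)} = 2 + V + w$ ($P{\left(w,V \right)} = \left(w + V\right) + 2 = \left(V + w\right) + 2 = 2 + V + w$)
$\left(-24\right) 1 y{\left(-16,22 \right)} + P{\left(-6,-21 \right)} = \left(-24\right) 1 \left(-1 - - \frac{32}{3}\right) - 25 = - 24 \left(-1 + \frac{32}{3}\right) - 25 = \left(-24\right) \frac{29}{3} - 25 = -232 - 25 = -257$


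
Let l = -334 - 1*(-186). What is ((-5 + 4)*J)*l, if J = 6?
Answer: 888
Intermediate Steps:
l = -148 (l = -334 + 186 = -148)
((-5 + 4)*J)*l = ((-5 + 4)*6)*(-148) = -1*6*(-148) = -6*(-148) = 888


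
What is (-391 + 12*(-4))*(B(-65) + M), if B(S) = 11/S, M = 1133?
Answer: -32325326/65 ≈ -4.9731e+5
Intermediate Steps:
(-391 + 12*(-4))*(B(-65) + M) = (-391 + 12*(-4))*(11/(-65) + 1133) = (-391 - 48)*(11*(-1/65) + 1133) = -439*(-11/65 + 1133) = -439*73634/65 = -32325326/65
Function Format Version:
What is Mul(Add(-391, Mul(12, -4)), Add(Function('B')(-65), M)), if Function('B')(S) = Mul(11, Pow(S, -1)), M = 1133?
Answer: Rational(-32325326, 65) ≈ -4.9731e+5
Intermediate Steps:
Mul(Add(-391, Mul(12, -4)), Add(Function('B')(-65), M)) = Mul(Add(-391, Mul(12, -4)), Add(Mul(11, Pow(-65, -1)), 1133)) = Mul(Add(-391, -48), Add(Mul(11, Rational(-1, 65)), 1133)) = Mul(-439, Add(Rational(-11, 65), 1133)) = Mul(-439, Rational(73634, 65)) = Rational(-32325326, 65)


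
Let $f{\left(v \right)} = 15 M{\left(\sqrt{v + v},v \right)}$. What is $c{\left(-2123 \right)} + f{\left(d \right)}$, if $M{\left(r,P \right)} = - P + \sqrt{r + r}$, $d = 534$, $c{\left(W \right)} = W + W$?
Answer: $-12256 + 30 \sqrt[4]{267} \approx -12135.0$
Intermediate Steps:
$c{\left(W \right)} = 2 W$
$M{\left(r,P \right)} = - P + \sqrt{2} \sqrt{r}$ ($M{\left(r,P \right)} = - P + \sqrt{2 r} = - P + \sqrt{2} \sqrt{r}$)
$f{\left(v \right)} = - 15 v + 15 \cdot 2^{\frac{3}{4}} \sqrt[4]{v}$ ($f{\left(v \right)} = 15 \left(- v + \sqrt{2} \sqrt{\sqrt{v + v}}\right) = 15 \left(- v + \sqrt{2} \sqrt{\sqrt{2 v}}\right) = 15 \left(- v + \sqrt{2} \sqrt{\sqrt{2} \sqrt{v}}\right) = 15 \left(- v + \sqrt{2} \sqrt[4]{2} \sqrt[4]{v}\right) = 15 \left(- v + 2^{\frac{3}{4}} \sqrt[4]{v}\right) = - 15 v + 15 \cdot 2^{\frac{3}{4}} \sqrt[4]{v}$)
$c{\left(-2123 \right)} + f{\left(d \right)} = 2 \left(-2123\right) - \left(8010 - 15 \cdot 2^{\frac{3}{4}} \sqrt[4]{534}\right) = -4246 - \left(8010 - 30 \sqrt[4]{267}\right) = -12256 + 30 \sqrt[4]{267}$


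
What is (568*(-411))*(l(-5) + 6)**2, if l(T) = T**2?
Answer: -224343528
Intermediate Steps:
(568*(-411))*(l(-5) + 6)**2 = (568*(-411))*((-5)**2 + 6)**2 = -233448*(25 + 6)**2 = -233448*31**2 = -233448*961 = -224343528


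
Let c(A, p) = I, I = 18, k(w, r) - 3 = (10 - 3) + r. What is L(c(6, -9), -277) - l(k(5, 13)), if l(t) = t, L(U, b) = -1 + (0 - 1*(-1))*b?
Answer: -301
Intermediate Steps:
k(w, r) = 10 + r (k(w, r) = 3 + ((10 - 3) + r) = 3 + (7 + r) = 10 + r)
c(A, p) = 18
L(U, b) = -1 + b (L(U, b) = -1 + (0 + 1)*b = -1 + 1*b = -1 + b)
L(c(6, -9), -277) - l(k(5, 13)) = (-1 - 277) - (10 + 13) = -278 - 1*23 = -278 - 23 = -301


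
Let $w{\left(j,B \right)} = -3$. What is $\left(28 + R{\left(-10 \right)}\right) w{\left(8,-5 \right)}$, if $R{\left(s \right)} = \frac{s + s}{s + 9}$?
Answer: $-144$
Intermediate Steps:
$R{\left(s \right)} = \frac{2 s}{9 + s}$
$\left(28 + R{\left(-10 \right)}\right) w{\left(8,-5 \right)} = \left(28 + 2 \left(-10\right) \frac{1}{9 - 10}\right) \left(-3\right) = \left(28 + 2 \left(-10\right) \frac{1}{-1}\right) \left(-3\right) = \left(28 + 2 \left(-10\right) \left(-1\right)\right) \left(-3\right) = \left(28 + 20\right) \left(-3\right) = 48 \left(-3\right) = -144$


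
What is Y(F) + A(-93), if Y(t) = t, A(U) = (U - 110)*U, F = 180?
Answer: 19059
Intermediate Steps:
A(U) = U*(-110 + U) (A(U) = (-110 + U)*U = U*(-110 + U))
Y(F) + A(-93) = 180 - 93*(-110 - 93) = 180 - 93*(-203) = 180 + 18879 = 19059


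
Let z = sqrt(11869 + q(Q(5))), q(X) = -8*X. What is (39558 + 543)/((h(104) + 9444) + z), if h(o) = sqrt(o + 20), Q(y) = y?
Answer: 40101/(9444 + sqrt(11829) + 2*sqrt(31)) ≈ 4.1930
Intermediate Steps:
h(o) = sqrt(20 + o)
z = sqrt(11829) (z = sqrt(11869 - 8*5) = sqrt(11869 - 40) = sqrt(11829) ≈ 108.76)
(39558 + 543)/((h(104) + 9444) + z) = (39558 + 543)/((sqrt(20 + 104) + 9444) + sqrt(11829)) = 40101/((sqrt(124) + 9444) + sqrt(11829)) = 40101/((2*sqrt(31) + 9444) + sqrt(11829)) = 40101/((9444 + 2*sqrt(31)) + sqrt(11829)) = 40101/(9444 + sqrt(11829) + 2*sqrt(31))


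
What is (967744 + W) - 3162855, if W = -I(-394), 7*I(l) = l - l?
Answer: -2195111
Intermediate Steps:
I(l) = 0 (I(l) = (l - l)/7 = (⅐)*0 = 0)
W = 0 (W = -1*0 = 0)
(967744 + W) - 3162855 = (967744 + 0) - 3162855 = 967744 - 3162855 = -2195111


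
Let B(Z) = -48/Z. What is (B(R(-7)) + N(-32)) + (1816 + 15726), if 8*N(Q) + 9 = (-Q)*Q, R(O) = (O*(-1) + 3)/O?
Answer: 697859/40 ≈ 17446.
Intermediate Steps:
R(O) = (3 - O)/O (R(O) = (-O + 3)/O = (3 - O)/O)
N(Q) = -9/8 - Q²/8 (N(Q) = -9/8 + ((-Q)*Q)/8 = -9/8 + (-Q²)/8 = -9/8 - Q²/8)
(B(R(-7)) + N(-32)) + (1816 + 15726) = (-48*(-7/(3 - 1*(-7))) + (-9/8 - ⅛*(-32)²)) + (1816 + 15726) = (-48*(-7/(3 + 7)) + (-9/8 - ⅛*1024)) + 17542 = (-48/((-⅐*10)) + (-9/8 - 128)) + 17542 = (-48/(-10/7) - 1033/8) + 17542 = (-48*(-7/10) - 1033/8) + 17542 = (168/5 - 1033/8) + 17542 = -3821/40 + 17542 = 697859/40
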